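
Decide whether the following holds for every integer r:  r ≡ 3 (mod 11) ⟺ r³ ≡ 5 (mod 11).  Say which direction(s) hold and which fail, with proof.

Both directions hold; the statement is true.

(←) Suppose r³ ≡ 5 (mod 11). The only residue r in {0, …, 10} with r³ ≡ 5 (mod 11) is r = 3, so r ≡ 3 (mod 11).

(→) Suppose r ≡ 3 (mod 11). Write r = 11j + 3. Then (11j + 3)³ = 1331j³ + 1089j² + 297j + 27 = 11(121j³ + 99j² + 27j + 2) + 5, so r³ ≡ 5 (mod 11).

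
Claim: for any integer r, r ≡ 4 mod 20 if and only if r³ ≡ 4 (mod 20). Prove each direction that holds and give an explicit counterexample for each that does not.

Not equivalent: only (⇒) holds.

(⇒) Suppose r ≡ 4 mod 20. Write r = 20j + 4. Then (20j + 4)³ = 8000j³ + 4800j² + 960j + 64 = 20(400j³ + 240j² + 48j + 3) + 4, so r³ ≡ 4 (mod 20).

(⇐) This fails: take r = 14. Then 14³ = 2744 ≡ 4 (mod 20), yet 14 ≡ 14 (mod 20), not 4.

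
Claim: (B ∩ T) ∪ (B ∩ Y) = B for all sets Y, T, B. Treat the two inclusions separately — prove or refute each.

The sets are not equal: only the forward inclusion holds.

Forward inclusion. Let x ∈ (B ∩ T) ∪ (B ∩ Y). Then either x ∈ Y ∩ B and x ∉ T; or x ∈ T ∩ B and x ∉ Y; or x ∈ Y ∩ T ∩ B. In each case x ∈ B, so (B ∩ T) ∪ (B ∩ Y) ⊆ B.

Reverse inclusion. This inclusion fails. Take Y = ∅, T = ∅, B = {1}; then 1 ∈ B but 1 ∉ (B ∩ T) ∪ (B ∩ Y).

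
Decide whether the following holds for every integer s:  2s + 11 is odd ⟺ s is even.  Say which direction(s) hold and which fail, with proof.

Only the reverse direction holds.

(⟹) This fails: take s = 1. Then 2s + 11 = 13, which is odd, yet s = 1 is odd, not even.

(⟸) Suppose s is even. Since 2 is even, 2s is even for every s, so 2s + 11 has the same parity as 11, which is odd. Hence 2s + 11 is odd.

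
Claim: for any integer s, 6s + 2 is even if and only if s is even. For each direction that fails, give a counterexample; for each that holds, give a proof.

The forward direction fails; the converse holds.

[⇒] This fails: take s = 5. Then 6s + 2 = 32, which is even, yet s = 5 is odd, not even.

[⇐] Suppose s is even. Since 6 is even, 6s is even for every s, so 6s + 2 has the same parity as 2, which is even. Hence 6s + 2 is even.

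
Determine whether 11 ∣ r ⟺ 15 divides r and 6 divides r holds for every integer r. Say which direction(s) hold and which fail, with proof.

(⟹) This fails: take r = 11. Certainly 11 ∣ 11, but 15 ∤ 11.

(⟸) This fails: take r = 30. Both 15 ∣ 30 and 6 ∣ 30, yet 30 is not a multiple of 11 (since 30 = 2·11 + 8), so 11 ∤ 30.

Neither direction holds.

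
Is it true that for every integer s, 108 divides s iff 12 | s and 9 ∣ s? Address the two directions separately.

[⇒] If 108 ∣ s, write s = 108q. Since 108 = 9·12, s = 12·(9q), so 12 ∣ s; and since 108 = 12·9, s = 9·(12q), so 9 ∣ s.

[⇐] This fails: take s = 36. Both 12 ∣ 36 and 9 ∣ 36, yet 36 is not a multiple of 108 (since 36 = 0·108 + 36), so 108 ∤ 36.

Not equivalent: only (⇒) holds.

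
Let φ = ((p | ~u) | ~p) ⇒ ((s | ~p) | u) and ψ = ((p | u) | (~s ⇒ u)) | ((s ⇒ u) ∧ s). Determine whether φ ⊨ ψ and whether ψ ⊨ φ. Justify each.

Neither implication holds.

(→) This fails. Under p = F, s = F, u = F, the left side is true but the right side is false.

(←) This fails. Under p = T, s = F, u = F, the left side is false but the right side is true.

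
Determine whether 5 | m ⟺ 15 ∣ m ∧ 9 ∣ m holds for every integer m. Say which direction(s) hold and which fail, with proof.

(⟹) This fails: take m = 5. Certainly 5 ∣ 5, but 15 ∤ 5.

(⟸) Suppose 15 ∣ m and 9 ∣ m. Any common multiple of 15 and 9 is a multiple of their lcm; here lcm(15, 9) = 15·9/gcd(15, 9) = 135/3 = 45, so 45 ∣ m. Since 5 ∣ 45, it follows that 5 ∣ m.

(⇒) fails; (⇐) holds.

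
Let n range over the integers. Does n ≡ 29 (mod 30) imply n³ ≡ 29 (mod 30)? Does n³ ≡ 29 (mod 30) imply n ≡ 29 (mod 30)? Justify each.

Both directions hold.

Forward direction. Suppose n ≡ 29 (mod 30). Write n = 30j + 29. Then (30j + 29)³ = 27000j³ + 78300j² + 75690j + 24389 = 30(900j³ + 2610j² + 2523j + 812) + 29, so n³ ≡ 29 (mod 30).

Converse. Suppose n³ ≡ 29 (mod 30). The only residue r in {0, …, 29} with r³ ≡ 29 (mod 30) is r = 29, so n ≡ 29 (mod 30).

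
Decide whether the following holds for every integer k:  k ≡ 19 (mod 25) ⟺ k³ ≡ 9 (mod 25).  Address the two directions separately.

(⟹) Suppose k ≡ 19 (mod 25). Write k = 25j + 19. Then (25j + 19)³ = 15625j³ + 35625j² + 27075j + 6859 = 25(625j³ + 1425j² + 1083j + 274) + 9, so k³ ≡ 9 (mod 25).

(⟸) Conversely, suppose k³ ≡ 9 (mod 25). The only residue r in {0, …, 24} with r³ ≡ 9 (mod 25) is r = 19, so k ≡ 19 (mod 25).

Both implications hold.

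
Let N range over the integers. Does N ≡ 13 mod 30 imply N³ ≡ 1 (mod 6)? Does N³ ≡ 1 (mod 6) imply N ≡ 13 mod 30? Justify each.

(⇒) Suppose N ≡ 13 (mod 30). Then N³ ≡ 13³ = 2197 (mod 30), and since 6 ∣ 30, also N³ ≡ 1 (mod 6).

(⇐) This fails: take N = 1. Then 1³ = 1 ≡ 1 (mod 6), yet 1 ≡ 1 (mod 30), not 13.

The forward direction holds; the converse fails.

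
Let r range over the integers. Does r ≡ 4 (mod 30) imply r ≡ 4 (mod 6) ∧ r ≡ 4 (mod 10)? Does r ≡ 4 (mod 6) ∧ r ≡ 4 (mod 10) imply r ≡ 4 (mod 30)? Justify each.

(→) Suppose r ≡ 4 (mod 30); write r = 30j + 4. Since 6 ∣ 30, reducing mod 6 gives r ≡ 4 (mod 6); since 10 ∣ 30, reducing mod 10 gives r ≡ 4 (mod 10).

(←) Conversely, if r ≡ 4 (mod 6) and r ≡ 4 (mod 10), then by the Chinese remainder theorem r ≡ 4 (mod 30). This is exactly r ≡ 4 (mod 30).

Equivalent; both directions hold.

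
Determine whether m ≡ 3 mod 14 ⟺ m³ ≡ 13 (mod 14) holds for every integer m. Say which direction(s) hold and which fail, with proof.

Not equivalent: only (⇒) holds.

Forward direction. Suppose m ≡ 3 mod 14. Write m = 14j + 3. Then (14j + 3)³ = 2744j³ + 1764j² + 378j + 27 = 14(196j³ + 126j² + 27j + 1) + 13, so m³ ≡ 13 (mod 14).

Converse. This fails: take m = 5. Then 5³ = 125 ≡ 13 (mod 14), yet 5 ≡ 5 (mod 14), not 3.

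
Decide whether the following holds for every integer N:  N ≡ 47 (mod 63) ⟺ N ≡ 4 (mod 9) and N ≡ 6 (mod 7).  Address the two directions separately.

Forward direction. This fails: N = 47 gives 47 ≡ 47 (mod 63) but 47 ≡ 2 (mod 9), so the conjunction on the right does not hold.

Converse. This fails: N = 13 satisfies both congruences on the right (13 ≡ 4 mod 9 and 13 ≡ 6 mod 7) yet 13 ≡ 13 (mod 63), not 47.

Both directions fail.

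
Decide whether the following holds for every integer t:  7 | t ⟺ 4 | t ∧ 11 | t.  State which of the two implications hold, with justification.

Forward direction. This fails: take t = 7. Certainly 7 ∣ 7, but 4 ∤ 7.

Converse. This fails: take t = 44. Both 4 ∣ 44 and 11 ∣ 44, yet 44 is not a multiple of 7 (since 44 = 6·7 + 2), so 7 ∤ 44.

Neither direction holds.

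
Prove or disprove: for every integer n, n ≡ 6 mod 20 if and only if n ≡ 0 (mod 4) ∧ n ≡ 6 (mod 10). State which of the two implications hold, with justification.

Both directions fail.

[⇒] This fails: n = 6 gives 6 ≡ 6 (mod 20) but 6 ≡ 2 (mod 4), so the conjunction on the right does not hold.

[⇐] This fails: n = 16 satisfies both congruences on the right (16 ≡ 0 mod 4 and 16 ≡ 6 mod 10) yet 16 ≡ 16 (mod 20), not 6.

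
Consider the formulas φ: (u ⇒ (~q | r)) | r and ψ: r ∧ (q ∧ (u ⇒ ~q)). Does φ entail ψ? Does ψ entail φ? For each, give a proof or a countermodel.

(⇒) This fails. Under u = F, q = F, r = F, the left side is true but the right side is false.

(⇐) Assume the antecedent. If u is true, the antecedent cannot hold. If u is false, (u ⇒ (~q | r)) | r reduces to true regardless of the other variables. Either way (u ⇒ (~q | r)) | r holds.

Only the converse holds.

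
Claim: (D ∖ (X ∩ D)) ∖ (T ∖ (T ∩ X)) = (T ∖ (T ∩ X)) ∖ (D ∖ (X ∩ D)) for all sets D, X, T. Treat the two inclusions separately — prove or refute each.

Forward inclusion. This inclusion fails. Take D = {1}, X = ∅, T = ∅; then 1 ∈ (D ∖ (X ∩ D)) ∖ (T ∖ (T ∩ X)) but 1 ∉ (T ∖ (T ∩ X)) ∖ (D ∖ (X ∩ D)).

Reverse inclusion. This inclusion fails. Take D = ∅, X = ∅, T = {1}; then 1 ∈ (T ∖ (T ∩ X)) ∖ (D ∖ (X ∩ D)) but 1 ∉ (D ∖ (X ∩ D)) ∖ (T ∖ (T ∩ X)).

(⊆) fails and (⊇) fails.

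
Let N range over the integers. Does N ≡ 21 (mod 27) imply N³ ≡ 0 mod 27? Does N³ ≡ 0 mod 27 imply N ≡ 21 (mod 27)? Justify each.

Not equivalent: only (⇒) holds.

Converse. This fails: take N = 0. Then 0³ = 0 ≡ 0 (mod 27), yet 0 ≡ 0 (mod 27), not 21.

Forward direction. Suppose N ≡ 21 (mod 27). Write N = 27j + 21. Then (27j + 21)³ = 19683j³ + 45927j² + 35721j + 9261 = 27(729j³ + 1701j² + 1323j + 343) + 0, so N³ ≡ 0 (mod 27).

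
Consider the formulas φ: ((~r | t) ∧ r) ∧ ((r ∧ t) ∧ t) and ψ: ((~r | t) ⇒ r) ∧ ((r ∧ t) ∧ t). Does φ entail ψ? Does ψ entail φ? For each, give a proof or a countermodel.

(←) Assume the antecedent. If t is true, the antecedent forces (t = T, r = T), and ((~r | t) ∧ r) ∧ ((r ∧ t) ∧ t) holds there. If t is false, the antecedent cannot hold. Either way ((~r | t) ∧ r) ∧ ((r ∧ t) ∧ t) holds.

(→) Assume the antecedent. If t is true, the antecedent forces (t = T, r = T), and ((~r | t) ⇒ r) ∧ ((r ∧ t) ∧ t) holds there. If t is false, the antecedent cannot hold. Either way ((~r | t) ⇒ r) ∧ ((r ∧ t) ∧ t) holds.

Both directions hold; the statement is true.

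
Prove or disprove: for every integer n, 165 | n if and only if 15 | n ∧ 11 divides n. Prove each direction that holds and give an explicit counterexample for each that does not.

Forward direction. If 165 ∣ n, write n = 165q. Since 165 = 11·15, n = 15·(11q), so 15 ∣ n; and since 165 = 15·11, n = 11·(15q), so 11 ∣ n.

Converse. Suppose 15 ∣ n and 11 ∣ n. Any common multiple of 15 and 11 is a multiple of their lcm; here gcd(15, 11) = 1, so lcm(15, 11) = 15·11 = 165, so 165 ∣ n.

Equivalent; both directions hold.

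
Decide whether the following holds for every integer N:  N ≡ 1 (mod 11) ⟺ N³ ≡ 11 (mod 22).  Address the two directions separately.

Forward direction. This fails: take N = 1. Then 1 ≡ 1 (mod 11), but 1³ = 1 ≡ 1 (mod 22), not 11.

Converse. This fails: take N = 11. Then 11³ = 1331 ≡ 11 (mod 22), yet 11 ≡ 0 (mod 11), not 1.

(⇒) fails and (⇐) fails.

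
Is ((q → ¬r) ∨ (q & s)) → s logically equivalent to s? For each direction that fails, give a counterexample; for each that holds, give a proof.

Forward direction. This fails. Under s = F, r = T, q = T, the left side is true but the right side is false.

Converse. Assume the antecedent. If s is true, ((q → ¬r) ∨ (q & s)) → s reduces to true regardless of the other variables. If s is false, the antecedent cannot hold. Either way ((q → ¬r) ∨ (q & s)) → s holds.

The forward direction fails; the converse holds.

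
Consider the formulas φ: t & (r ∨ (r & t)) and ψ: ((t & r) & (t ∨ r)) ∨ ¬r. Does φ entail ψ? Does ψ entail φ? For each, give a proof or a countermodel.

(⇒) Assume the antecedent. If r is true, the antecedent forces (r = T, t = T), and ((t & r) & (t ∨ r)) ∨ ¬r holds there. If r is false, the antecedent cannot hold. Either way ((t & r) & (t ∨ r)) ∨ ¬r holds.

(⇐) This fails. Under r = F, t = F, the left side is false but the right side is true.

The forward direction holds; the converse fails.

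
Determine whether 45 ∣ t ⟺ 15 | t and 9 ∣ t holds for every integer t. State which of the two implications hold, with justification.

(⟹) If 45 ∣ t, write t = 45q. Since 45 = 3·15, t = 15·(3q), so 15 ∣ t; and since 45 = 5·9, t = 9·(5q), so 9 ∣ t.

(⟸) Suppose 15 ∣ t and 9 ∣ t. Any common multiple of 15 and 9 is a multiple of their lcm; here lcm(15, 9) = 15·9/gcd(15, 9) = 135/3 = 45, so 45 ∣ t.

The biconditional holds.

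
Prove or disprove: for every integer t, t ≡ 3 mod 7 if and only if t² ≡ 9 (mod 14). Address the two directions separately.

Neither implication holds.

[⇒] This fails: take t = 10. Then 10 ≡ 3 (mod 7), but 10² = 100 ≡ 2 (mod 14), not 9.

[⇐] This fails: take t = 11. Then 11² = 121 ≡ 9 (mod 14), yet 11 ≡ 4 (mod 7), not 3.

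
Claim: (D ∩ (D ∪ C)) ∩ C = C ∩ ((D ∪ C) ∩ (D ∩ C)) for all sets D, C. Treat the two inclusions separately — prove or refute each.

(⟸) Let x ∈ C ∩ ((D ∪ C) ∩ (D ∩ C)). Then x ∈ D ∩ C, from which x ∈ (D ∩ (D ∪ C)) ∩ C.

(⟹) Let x ∈ (D ∩ (D ∪ C)) ∩ C. Then x ∈ D ∩ C, from which x ∈ C ∩ ((D ∪ C) ∩ (D ∩ C)).

The two sets are equal.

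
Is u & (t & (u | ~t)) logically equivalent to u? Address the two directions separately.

(⇒) holds; (⇐) fails.

Forward direction. Assume the antecedent. If u is true, u reduces to true regardless of the other variables. If u is false, the antecedent cannot hold. Either way u holds.

Converse. This fails. Under u = T, t = F, the left side is false but the right side is true.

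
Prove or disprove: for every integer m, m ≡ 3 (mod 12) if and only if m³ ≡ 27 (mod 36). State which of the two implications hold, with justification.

Forward direction. Suppose m ≡ 3 (mod 12). Working modulo 36, m ∈ {3, 15, 27}; for each such r, r³ ≡ 27 (mod 36).

Converse. The residues r modulo 36 with r³ ≡ 27 (mod 36) are exactly {3, 15, 27}, and each is ≡ 3 (mod 12).

The biconditional holds.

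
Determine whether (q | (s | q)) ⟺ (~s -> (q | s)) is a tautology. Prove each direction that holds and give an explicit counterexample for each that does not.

Both directions hold; the statement is true.

Converse. Assume the antecedent. If s is true, q | (s | q) reduces to true regardless of the other variables. If s is false, the antecedent forces (s = F, q = T), and q | (s | q) holds there. Either way q | (s | q) holds.

Forward direction. Assume the antecedent. If s is true, ~s -> (q | s) reduces to true regardless of the other variables. If s is false, the antecedent forces (s = F, q = T), and ~s -> (q | s) holds there. Either way ~s -> (q | s) holds.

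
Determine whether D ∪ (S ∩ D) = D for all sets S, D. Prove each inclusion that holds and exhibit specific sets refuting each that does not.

Both inclusions hold; the sets are equal.

(⟹) Let x ∈ D ∪ (S ∩ D). Then either x ∈ D and x ∉ S; or x ∈ S ∩ D. In each case x ∈ D, so D ∪ (S ∩ D) ⊆ D.

(⟸) Let x ∈ D. Then either x ∈ D and x ∉ S; or x ∈ S ∩ D. In each case x ∈ D ∪ (S ∩ D), so D ⊆ D ∪ (S ∩ D).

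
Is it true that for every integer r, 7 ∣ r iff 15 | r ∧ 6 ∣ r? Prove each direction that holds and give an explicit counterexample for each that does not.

Neither direction holds.

(→) This fails: take r = 7. Certainly 7 ∣ 7, but 15 ∤ 7.

(←) This fails: take r = 30. Both 15 ∣ 30 and 6 ∣ 30, yet 30 is not a multiple of 7 (since 30 = 4·7 + 2), so 7 ∤ 30.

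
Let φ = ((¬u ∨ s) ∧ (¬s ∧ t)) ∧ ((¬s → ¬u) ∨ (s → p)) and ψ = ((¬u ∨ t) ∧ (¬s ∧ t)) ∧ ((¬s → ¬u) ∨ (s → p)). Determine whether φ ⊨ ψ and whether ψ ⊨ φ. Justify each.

(⇒) Assume the antecedent. If t is true, the antecedent forces (t = T, s = F, u = F, p = F) or (t = T, s = F, u = F, p = T), and the consequent holds there. If t is false, the antecedent cannot hold. Either way the consequent holds.

(⇐) This fails. Under t = T, s = F, u = T, p = T, the left side is false but the right side is true.

(⇒) holds; (⇐) fails.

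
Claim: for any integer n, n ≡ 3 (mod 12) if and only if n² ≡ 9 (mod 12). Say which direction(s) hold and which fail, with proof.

(→) Suppose n ≡ 3 (mod 12). Write n = 12j + 3. Then (12j + 3)² = 144j² + 72j + 9 = 12(12j² + 6j) + 9, so n² ≡ 9 (mod 12).

(←) This fails: take n = 9. Then 9² = 81 ≡ 9 (mod 12), yet 9 ≡ 9 (mod 12), not 3.

Only the forward implication holds.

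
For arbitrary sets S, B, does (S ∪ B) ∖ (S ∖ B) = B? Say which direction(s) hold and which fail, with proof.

Reverse inclusion. Let x ∈ B. Then either x ∈ B and x ∉ S; or x ∈ S ∩ B. In each case x ∈ (S ∪ B) ∖ (S ∖ B), so B ⊆ (S ∪ B) ∖ (S ∖ B).

Forward inclusion. Let x ∈ (S ∪ B) ∖ (S ∖ B). Then either x ∈ B and x ∉ S; or x ∈ S ∩ B. In each case x ∈ B, so (S ∪ B) ∖ (S ∖ B) ⊆ B.

Both inclusions hold; the sets are equal.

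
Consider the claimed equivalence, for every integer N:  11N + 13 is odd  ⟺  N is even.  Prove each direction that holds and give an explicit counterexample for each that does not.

[⇒] Suppose 11N + 13 is odd. Since 11 is odd, 11N and N have the same parity, so 11N + 13 ≡ N + 13 (mod 2). As 13 is odd, 11N + 13 is odd exactly when N is even. Thus N is even.

[⇐] Conversely, suppose N is even; write N = 2j. Then 11N + 13 = 11·(2j) + 13 = 2·11j + 13, which is odd.

Equivalent; both directions hold.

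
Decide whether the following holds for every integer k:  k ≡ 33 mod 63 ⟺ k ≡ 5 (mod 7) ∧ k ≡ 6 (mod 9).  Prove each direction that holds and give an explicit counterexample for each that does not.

Equivalent; both directions hold.

[⇒] Suppose k ≡ 33 (mod 63); write k = 63j + 33. Since 7 ∣ 63, reducing mod 7 gives k ≡ 33 ≡ 5 (mod 7); since 9 ∣ 63, reducing mod 9 gives k ≡ 33 ≡ 6 (mod 9).

[⇐] Conversely, if k ≡ 5 (mod 7) and k ≡ 6 (mod 9), then by the Chinese remainder theorem k ≡ 33 (mod 63). This is exactly k ≡ 33 (mod 63).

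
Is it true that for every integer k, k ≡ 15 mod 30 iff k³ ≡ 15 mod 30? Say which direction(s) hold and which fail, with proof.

Forward direction. Suppose k ≡ 15 mod 30. Write k = 30j + 15. Then (30j + 15)³ = 27000j³ + 40500j² + 20250j + 3375 = 30(900j³ + 1350j² + 675j + 112) + 15, so k³ ≡ 15 (mod 30).

Converse. Suppose k³ ≡ 15 (mod 30). The only residue r in {0, …, 29} with r³ ≡ 15 (mod 30) is r = 15, so k ≡ 15 (mod 30).

The biconditional holds.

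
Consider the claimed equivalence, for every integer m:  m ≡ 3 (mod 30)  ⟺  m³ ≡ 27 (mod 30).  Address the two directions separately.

(→) Suppose m ≡ 3 (mod 30). Write m = 30j + 3. Then (30j + 3)³ = 27000j³ + 8100j² + 810j + 27 = 30(900j³ + 270j² + 27j) + 27, so m³ ≡ 27 (mod 30).

(←) Conversely, suppose m³ ≡ 27 (mod 30). The only residue r in {0, …, 29} with r³ ≡ 27 (mod 30) is r = 3, so m ≡ 3 (mod 30).

Both directions hold.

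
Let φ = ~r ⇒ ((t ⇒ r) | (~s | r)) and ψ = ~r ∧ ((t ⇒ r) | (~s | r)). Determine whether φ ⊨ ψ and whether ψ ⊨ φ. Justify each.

Only the converse holds.

(⇒) This fails. Under s = F, r = T, t = F, the left side is true but the right side is false.

(⇐) Assume the antecedent. If s is true, the antecedent forces (s = T, r = F, t = F), and ~r ⇒ ((t ⇒ r) | (~s | r)) holds there. If s is false, ~r ⇒ ((t ⇒ r) | (~s | r)) reduces to true regardless of the other variables. Either way ~r ⇒ ((t ⇒ r) | (~s | r)) holds.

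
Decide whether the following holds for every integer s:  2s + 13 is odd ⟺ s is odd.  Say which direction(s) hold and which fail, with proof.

(⇒) This fails: take s = 2. Then 2s + 13 = 17, which is odd, yet s = 2 is even, not odd.

(⇐) Suppose s is odd. Since 2 is even, 2s is even for every s, so 2s + 13 has the same parity as 13, which is odd. Hence 2s + 13 is odd.

Only the converse holds.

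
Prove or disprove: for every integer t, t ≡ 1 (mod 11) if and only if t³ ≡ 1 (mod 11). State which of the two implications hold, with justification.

[⇒] Suppose t ≡ 1 (mod 11). Write t = 11j + 1. Then (11j + 1)³ = 1331j³ + 363j² + 33j + 1 = 11(121j³ + 33j² + 3j) + 1, so t³ ≡ 1 (mod 11).

[⇐] Conversely, suppose t³ ≡ 1 (mod 11). The only residue r in {0, …, 10} with r³ ≡ 1 (mod 11) is r = 1, so t ≡ 1 (mod 11).

Both directions hold.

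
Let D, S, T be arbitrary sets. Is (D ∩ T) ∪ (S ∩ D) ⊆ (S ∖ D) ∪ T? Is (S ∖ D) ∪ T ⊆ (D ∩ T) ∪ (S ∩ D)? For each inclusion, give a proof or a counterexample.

Both inclusions fail.

(⟹) This inclusion fails. Take D = {1}, S = {1}, T = ∅; then 1 ∈ (D ∩ T) ∪ (S ∩ D) but 1 ∉ (S ∖ D) ∪ T.

(⟸) This inclusion fails. Take D = ∅, S = {1}, T = ∅; then 1 ∈ (S ∖ D) ∪ T but 1 ∉ (D ∩ T) ∪ (S ∩ D).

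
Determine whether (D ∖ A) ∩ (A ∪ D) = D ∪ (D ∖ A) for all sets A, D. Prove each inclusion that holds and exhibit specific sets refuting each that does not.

Reverse inclusion. This inclusion fails. Take A = {1}, D = {1}; then 1 ∈ D ∪ (D ∖ A) but 1 ∉ (D ∖ A) ∩ (A ∪ D).

Forward inclusion. Let x ∈ (D ∖ A) ∩ (A ∪ D). Then x ∈ D and x ∉ A, from which x ∈ D ∪ (D ∖ A).

(⊆) holds; (⊇) fails.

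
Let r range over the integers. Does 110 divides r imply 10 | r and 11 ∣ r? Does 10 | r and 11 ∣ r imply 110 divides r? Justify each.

(←) Suppose 10 ∣ r and 11 ∣ r. Any common multiple of 10 and 11 is a multiple of their lcm; here gcd(10, 11) = 1, so lcm(10, 11) = 10·11 = 110, so 110 ∣ r.

(→) If 110 ∣ r, write r = 110q. Since 110 = 11·10, r = 10·(11q), so 10 ∣ r; and since 110 = 10·11, r = 11·(10q), so 11 ∣ r.

Both directions hold; the statement is true.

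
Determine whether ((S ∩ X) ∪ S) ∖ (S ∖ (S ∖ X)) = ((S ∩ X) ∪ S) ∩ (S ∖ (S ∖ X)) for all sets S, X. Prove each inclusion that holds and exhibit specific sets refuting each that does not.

Neither inclusion holds.

Forward inclusion. This inclusion fails. Take S = {1}, X = ∅; then 1 ∈ ((S ∩ X) ∪ S) ∖ (S ∖ (S ∖ X)) but 1 ∉ ((S ∩ X) ∪ S) ∩ (S ∖ (S ∖ X)).

Reverse inclusion. This inclusion fails. Take S = {1}, X = {1}; then 1 ∈ ((S ∩ X) ∪ S) ∩ (S ∖ (S ∖ X)) but 1 ∉ ((S ∩ X) ∪ S) ∖ (S ∖ (S ∖ X)).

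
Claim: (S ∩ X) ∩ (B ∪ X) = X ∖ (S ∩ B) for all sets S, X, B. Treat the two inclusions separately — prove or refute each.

(⟹) This inclusion fails. Take S = {1}, X = {1}, B = {1}; then 1 ∈ (S ∩ X) ∩ (B ∪ X) but 1 ∉ X ∖ (S ∩ B).

(⟸) This inclusion fails. Take S = ∅, X = {1}, B = ∅; then 1 ∈ X ∖ (S ∩ B) but 1 ∉ (S ∩ X) ∩ (B ∪ X).

Neither inclusion holds.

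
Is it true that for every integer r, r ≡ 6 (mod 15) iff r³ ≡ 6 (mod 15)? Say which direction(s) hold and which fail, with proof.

(→) Suppose r ≡ 6 (mod 15). Write r = 15j + 6. Then (15j + 6)³ = 3375j³ + 4050j² + 1620j + 216 = 15(225j³ + 270j² + 108j + 14) + 6, so r³ ≡ 6 (mod 15).

(←) Conversely, suppose r³ ≡ 6 (mod 15). The only residue r in {0, …, 14} with r³ ≡ 6 (mod 15) is r = 6, so r ≡ 6 (mod 15).

The biconditional holds.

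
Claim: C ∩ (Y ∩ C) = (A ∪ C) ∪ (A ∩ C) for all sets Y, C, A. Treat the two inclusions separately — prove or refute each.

The sets are not equal: only the forward inclusion holds.

(⟹) Let x ∈ C ∩ (Y ∩ C). Then either x ∈ Y ∩ C and x ∉ A; or x ∈ Y ∩ C ∩ A. In each case x ∈ (A ∪ C) ∪ (A ∩ C), so C ∩ (Y ∩ C) ⊆ (A ∪ C) ∪ (A ∩ C).

(⟸) This inclusion fails. Take Y = ∅, C = {1}, A = ∅; then 1 ∈ (A ∪ C) ∪ (A ∩ C) but 1 ∉ C ∩ (Y ∩ C).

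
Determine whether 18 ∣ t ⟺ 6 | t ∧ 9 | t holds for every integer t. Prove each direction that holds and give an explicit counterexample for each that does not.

[⇒] If 18 ∣ t, write t = 18q. Since 18 = 3·6, t = 6·(3q), so 6 ∣ t; and since 18 = 2·9, t = 9·(2q), so 9 ∣ t.

[⇐] Suppose 6 ∣ t and 9 ∣ t. Any common multiple of 6 and 9 is a multiple of their lcm; here lcm(6, 9) = 6·9/gcd(6, 9) = 54/3 = 18, so 18 ∣ t.

Both implications hold.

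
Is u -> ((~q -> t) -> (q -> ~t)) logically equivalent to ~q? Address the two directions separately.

(→) This fails. Under q = T, t = F, u = F, the left side is true but the right side is false.

(←) Assume the antecedent. If q is true, the antecedent cannot hold. If q is false, u -> ((~q -> t) -> (q -> ~t)) reduces to true regardless of the other variables. Either way u -> ((~q -> t) -> (q -> ~t)) holds.

Only the reverse direction holds.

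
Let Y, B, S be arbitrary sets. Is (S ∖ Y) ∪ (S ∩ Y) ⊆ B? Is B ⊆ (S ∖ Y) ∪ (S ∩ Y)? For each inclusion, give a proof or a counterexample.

(⊆) fails and (⊇) fails.

(⟹) This inclusion fails. Take Y = ∅, B = ∅, S = {1}; then 1 ∈ (S ∖ Y) ∪ (S ∩ Y) but 1 ∉ B.

(⟸) This inclusion fails. Take Y = ∅, B = {1}, S = ∅; then 1 ∈ B but 1 ∉ (S ∖ Y) ∪ (S ∩ Y).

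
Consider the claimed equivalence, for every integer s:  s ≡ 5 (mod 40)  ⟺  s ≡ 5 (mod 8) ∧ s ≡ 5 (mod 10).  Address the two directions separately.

Both directions hold; the statement is true.

[⇒] Suppose s ≡ 5 (mod 40); write s = 40j + 5. Since 8 ∣ 40, reducing mod 8 gives s ≡ 5 (mod 8); since 10 ∣ 40, reducing mod 10 gives s ≡ 5 (mod 10).

[⇐] Conversely, if s ≡ 5 (mod 8) and s ≡ 5 (mod 10), then by the Chinese remainder theorem s ≡ 5 (mod 40). This is exactly s ≡ 5 (mod 40).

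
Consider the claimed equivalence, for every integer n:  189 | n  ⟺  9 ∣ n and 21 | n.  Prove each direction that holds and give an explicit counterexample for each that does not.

The forward direction holds; the converse fails.

Forward direction. If 189 ∣ n, write n = 189q. Since 189 = 21·9, n = 9·(21q), so 9 ∣ n; and since 189 = 9·21, n = 21·(9q), so 21 ∣ n.

Converse. This fails: take n = 63. Both 9 ∣ 63 and 21 ∣ 63, yet 63 is not a multiple of 189 (since 63 = 0·189 + 63), so 189 ∤ 63.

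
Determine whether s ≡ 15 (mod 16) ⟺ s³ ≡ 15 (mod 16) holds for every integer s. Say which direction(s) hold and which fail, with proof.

(⇒) Suppose s ≡ 15 (mod 16). Write s = 16j + 15. Then (16j + 15)³ = 4096j³ + 11520j² + 10800j + 3375 = 16(256j³ + 720j² + 675j + 210) + 15, so s³ ≡ 15 (mod 16).

(⇐) Conversely, suppose s³ ≡ 15 (mod 16). The only residue r in {0, …, 15} with r³ ≡ 15 (mod 16) is r = 15, so s ≡ 15 (mod 16).

The biconditional holds.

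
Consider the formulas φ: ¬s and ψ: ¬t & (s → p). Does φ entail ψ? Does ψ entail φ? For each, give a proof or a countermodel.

[⇒] This fails. Under s = F, p = F, t = T, the left side is true but the right side is false.

[⇐] This fails. Under s = T, p = T, t = F, the left side is false but the right side is true.

(⇒) fails and (⇐) fails.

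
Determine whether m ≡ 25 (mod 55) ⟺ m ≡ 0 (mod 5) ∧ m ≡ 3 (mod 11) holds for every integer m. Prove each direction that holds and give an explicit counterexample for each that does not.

The biconditional holds.

[⇒] Suppose m ≡ 25 (mod 55); write m = 55j + 25. Since 5 ∣ 55, reducing mod 5 gives m ≡ 25 ≡ 0 (mod 5); since 11 ∣ 55, reducing mod 11 gives m ≡ 25 ≡ 3 (mod 11).

[⇐] Conversely, if m ≡ 0 (mod 5) and m ≡ 3 (mod 11), then by the Chinese remainder theorem m ≡ 25 (mod 55). This is exactly m ≡ 25 (mod 55).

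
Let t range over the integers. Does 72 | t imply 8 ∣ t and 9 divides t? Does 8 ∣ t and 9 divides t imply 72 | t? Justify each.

Forward direction. If 72 ∣ t, write t = 72q. Since 72 = 9·8, t = 8·(9q), so 8 ∣ t; and since 72 = 8·9, t = 9·(8q), so 9 ∣ t.

Converse. Suppose 8 ∣ t and 9 ∣ t. Any common multiple of 8 and 9 is a multiple of their lcm; here gcd(8, 9) = 1, so lcm(8, 9) = 8·9 = 72, so 72 ∣ t.

The biconditional holds.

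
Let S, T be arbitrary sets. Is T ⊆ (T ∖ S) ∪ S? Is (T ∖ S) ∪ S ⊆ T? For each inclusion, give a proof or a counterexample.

The sets are not equal: only the forward inclusion holds.

(⟹) Let x ∈ T. Then either x ∈ T and x ∉ S; or x ∈ S ∩ T. In each case x ∈ (T ∖ S) ∪ S, so T ⊆ (T ∖ S) ∪ S.

(⟸) This inclusion fails. Take S = {1}, T = ∅; then 1 ∈ (T ∖ S) ∪ S but 1 ∉ T.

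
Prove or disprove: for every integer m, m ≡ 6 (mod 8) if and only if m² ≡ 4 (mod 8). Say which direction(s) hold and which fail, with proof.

(⇒) Suppose m ≡ 6 (mod 8). Write m = 8j + 6. Then (8j + 6)² = 64j² + 96j + 36 = 8(8j² + 12j + 4) + 4, so m² ≡ 4 (mod 8).

(⇐) This fails: take m = 2. Then 2² = 4 ≡ 4 (mod 8), yet 2 ≡ 2 (mod 8), not 6.

Only the forward direction holds.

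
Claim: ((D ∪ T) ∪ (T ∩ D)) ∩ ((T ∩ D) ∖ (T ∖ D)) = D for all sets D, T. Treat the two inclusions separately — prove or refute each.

(⊆) holds; (⊇) fails.

(⊆) Let x ∈ ((D ∪ T) ∪ (T ∩ D)) ∩ ((T ∩ D) ∖ (T ∖ D)). Then x ∈ D ∩ T, from which x ∈ D.

(⊇) This inclusion fails. Take D = {1}, T = ∅; then 1 ∈ D but 1 ∉ ((D ∪ T) ∪ (T ∩ D)) ∩ ((T ∩ D) ∖ (T ∖ D)).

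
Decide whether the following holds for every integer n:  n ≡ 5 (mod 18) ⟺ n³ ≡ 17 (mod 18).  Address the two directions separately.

(⇒) holds; (⇐) fails.

(←) This fails: take n = 11. Then 11³ = 1331 ≡ 17 (mod 18), yet 11 ≡ 11 (mod 18), not 5.

(→) Suppose n ≡ 5 (mod 18). Write n = 18j + 5. Then (18j + 5)³ = 5832j³ + 4860j² + 1350j + 125 = 18(324j³ + 270j² + 75j + 6) + 17, so n³ ≡ 17 (mod 18).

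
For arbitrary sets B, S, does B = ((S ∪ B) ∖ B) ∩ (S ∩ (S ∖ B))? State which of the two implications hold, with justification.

Forward inclusion. This inclusion fails. Take B = {1}, S = ∅; then 1 ∈ B but 1 ∉ ((S ∪ B) ∖ B) ∩ (S ∩ (S ∖ B)).

Reverse inclusion. This inclusion fails. Take B = ∅, S = {1}; then 1 ∈ ((S ∪ B) ∖ B) ∩ (S ∩ (S ∖ B)) but 1 ∉ B.

Neither inclusion holds.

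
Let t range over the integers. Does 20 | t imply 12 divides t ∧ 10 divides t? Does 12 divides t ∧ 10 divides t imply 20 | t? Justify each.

(⇒) fails; (⇐) holds.

[⇒] This fails: take t = 20. Certainly 20 ∣ 20, but 12 ∤ 20.

[⇐] Suppose 12 ∣ t and 10 ∣ t. Any common multiple of 12 and 10 is a multiple of their lcm; here lcm(12, 10) = 12·10/gcd(12, 10) = 120/2 = 60, so 60 ∣ t. Since 20 ∣ 60, it follows that 20 ∣ t.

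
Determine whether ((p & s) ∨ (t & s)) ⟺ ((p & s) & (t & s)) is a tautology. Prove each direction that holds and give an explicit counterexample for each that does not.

(⇐) Assume the antecedent. If t is true, the antecedent forces (t = T, s = T, p = T), and (p & s) ∨ (t & s) holds there. If t is false, the antecedent cannot hold. Either way (p & s) ∨ (t & s) holds.

(⇒) This fails. Under t = T, s = T, p = F, the left side is true but the right side is false.

Only the converse holds.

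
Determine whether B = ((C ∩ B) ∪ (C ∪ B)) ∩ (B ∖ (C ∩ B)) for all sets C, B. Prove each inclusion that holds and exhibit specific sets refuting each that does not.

(⊆) fails; (⊇) holds.

(⟹) This inclusion fails. Take C = {1}, B = {1}; then 1 ∈ B but 1 ∉ ((C ∩ B) ∪ (C ∪ B)) ∩ (B ∖ (C ∩ B)).

(⟸) Let x ∈ ((C ∩ B) ∪ (C ∪ B)) ∩ (B ∖ (C ∩ B)). Then x ∈ B and x ∉ C, from which x ∈ B.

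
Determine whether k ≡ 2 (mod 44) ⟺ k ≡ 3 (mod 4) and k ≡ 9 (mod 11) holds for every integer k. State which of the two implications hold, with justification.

Neither implication holds.

(⟹) This fails: k = 2 gives 2 ≡ 2 (mod 44) but 2 ≡ 2 (mod 4), so the conjunction on the right does not hold.

(⟸) This fails: k = 31 satisfies both congruences on the right (31 ≡ 3 mod 4 and 31 ≡ 9 mod 11) yet 31 ≡ 31 (mod 44), not 2.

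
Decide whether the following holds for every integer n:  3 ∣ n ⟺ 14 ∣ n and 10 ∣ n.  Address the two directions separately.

Neither implication holds.

[⇒] This fails: take n = 3. Certainly 3 ∣ 3, but 14 ∤ 3.

[⇐] This fails: take n = 70. Both 14 ∣ 70 and 10 ∣ 70, yet 70 is not a multiple of 3 (since 70 = 23·3 + 1), so 3 ∤ 70.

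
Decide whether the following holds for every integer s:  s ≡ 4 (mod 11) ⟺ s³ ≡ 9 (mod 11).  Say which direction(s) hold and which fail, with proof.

[⇒] Suppose s ≡ 4 (mod 11). Write s = 11j + 4. Then (11j + 4)³ = 1331j³ + 1452j² + 528j + 64 = 11(121j³ + 132j² + 48j + 5) + 9, so s³ ≡ 9 (mod 11).

[⇐] Conversely, suppose s³ ≡ 9 (mod 11). The only residue r in {0, …, 10} with r³ ≡ 9 (mod 11) is r = 4, so s ≡ 4 (mod 11).

The biconditional holds.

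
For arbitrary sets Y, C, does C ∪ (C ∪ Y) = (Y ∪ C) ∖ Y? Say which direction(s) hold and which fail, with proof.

Only the reverse inclusion holds.

(⊆) This inclusion fails. Take Y = {1}, C = ∅; then 1 ∈ C ∪ (C ∪ Y) but 1 ∉ (Y ∪ C) ∖ Y.

(⊇) Let x ∈ (Y ∪ C) ∖ Y. Then x ∈ C and x ∉ Y, from which x ∈ C ∪ (C ∪ Y).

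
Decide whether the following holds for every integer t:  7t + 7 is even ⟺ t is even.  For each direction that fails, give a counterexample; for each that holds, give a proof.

Neither implication holds.

(→) This fails: t = 5 gives 7t + 7 = 42, which is even, but 5 is odd, not even.

(←) This also fails: t = 0 is even, but 7t + 7 = 7 is odd, not even.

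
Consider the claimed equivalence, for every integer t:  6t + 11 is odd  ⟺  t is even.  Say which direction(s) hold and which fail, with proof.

(⇒) This fails: take t = 5. Then 6t + 11 = 41, which is odd, yet t = 5 is odd, not even.

(⇐) Suppose t is even. Since 6 is even, 6t is even for every t, so 6t + 11 has the same parity as 11, which is odd. Hence 6t + 11 is odd.

(⇒) fails; (⇐) holds.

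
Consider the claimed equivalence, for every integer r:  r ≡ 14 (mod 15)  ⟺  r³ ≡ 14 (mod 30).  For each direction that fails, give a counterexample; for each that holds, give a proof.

Not equivalent: only (⇐) holds.

(⟹) This fails: take r = 29. Then 29 ≡ 14 (mod 15), but 29³ = 24389 ≡ 29 (mod 30), not 14.

(⟸) Conversely, the residues r modulo 30 with r³ ≡ 14 (mod 30) are exactly {14}, and each is ≡ 14 (mod 15).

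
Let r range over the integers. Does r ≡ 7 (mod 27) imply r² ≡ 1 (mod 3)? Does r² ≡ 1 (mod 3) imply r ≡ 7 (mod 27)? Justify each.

Only the forward direction holds.

(⟹) Suppose r ≡ 7 (mod 27). Then r² ≡ 7² = 49 (mod 27), and since 3 ∣ 27, also r² ≡ 1 (mod 3).

(⟸) This fails: take r = 1. Then 1² = 1 ≡ 1 (mod 3), yet 1 ≡ 1 (mod 27), not 7.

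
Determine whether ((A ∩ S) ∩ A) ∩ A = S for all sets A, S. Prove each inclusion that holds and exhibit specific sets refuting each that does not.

(⊆) holds; (⊇) fails.

Forward inclusion. Let x ∈ ((A ∩ S) ∩ A) ∩ A. Then x ∈ A ∩ S, from which x ∈ S.

Reverse inclusion. This inclusion fails. Take A = ∅, S = {1}; then 1 ∈ S but 1 ∉ ((A ∩ S) ∩ A) ∩ A.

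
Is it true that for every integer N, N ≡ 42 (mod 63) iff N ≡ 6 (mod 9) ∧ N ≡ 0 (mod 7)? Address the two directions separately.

Forward direction. Suppose N ≡ 42 (mod 63); write N = 63j + 42. Since 9 ∣ 63, reducing mod 9 gives N ≡ 42 ≡ 6 (mod 9); since 7 ∣ 63, reducing mod 7 gives N ≡ 42 ≡ 0 (mod 7).

Converse. If N ≡ 6 (mod 9) and N ≡ 0 (mod 7), then by the Chinese remainder theorem N ≡ 42 (mod 63). This is exactly N ≡ 42 (mod 63).

The biconditional holds.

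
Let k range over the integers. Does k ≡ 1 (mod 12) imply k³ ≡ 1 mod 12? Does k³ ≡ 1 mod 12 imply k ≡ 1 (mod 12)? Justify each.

Both implications hold.

Forward direction. Suppose k ≡ 1 (mod 12). Write k = 12j + 1. Then (12j + 1)³ = 1728j³ + 432j² + 36j + 1 = 12(144j³ + 36j² + 3j) + 1, so k³ ≡ 1 (mod 12).

Converse. Suppose k³ ≡ 1 (mod 12). The only residue r in {0, …, 11} with r³ ≡ 1 (mod 12) is r = 1, so k ≡ 1 (mod 12).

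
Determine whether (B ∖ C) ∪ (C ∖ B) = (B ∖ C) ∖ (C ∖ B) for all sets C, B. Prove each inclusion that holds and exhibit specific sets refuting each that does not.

(⟹) This inclusion fails. Take C = {1}, B = ∅; then 1 ∈ (B ∖ C) ∪ (C ∖ B) but 1 ∉ (B ∖ C) ∖ (C ∖ B).

(⟸) Let x ∈ (B ∖ C) ∖ (C ∖ B). Then x ∈ B and x ∉ C, from which x ∈ (B ∖ C) ∪ (C ∖ B).

(⊆) fails; (⊇) holds.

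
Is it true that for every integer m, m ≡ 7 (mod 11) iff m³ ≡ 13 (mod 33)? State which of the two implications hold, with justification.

Only the converse holds.

[⇒] This fails: take m = 18. Then 18 ≡ 7 (mod 11), but 18³ = 5832 ≡ 24 (mod 33), not 13.

[⇐] Conversely, the residues r modulo 33 with r³ ≡ 13 (mod 33) are exactly {7}, and each is ≡ 7 (mod 11).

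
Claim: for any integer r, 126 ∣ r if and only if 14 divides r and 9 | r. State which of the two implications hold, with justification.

(⟹) If 126 ∣ r, write r = 126q. Since 126 = 9·14, r = 14·(9q), so 14 ∣ r; and since 126 = 14·9, r = 9·(14q), so 9 ∣ r.

(⟸) Suppose 14 ∣ r and 9 ∣ r. Any common multiple of 14 and 9 is a multiple of their lcm; here gcd(14, 9) = 1, so lcm(14, 9) = 14·9 = 126, so 126 ∣ r.

The biconditional holds.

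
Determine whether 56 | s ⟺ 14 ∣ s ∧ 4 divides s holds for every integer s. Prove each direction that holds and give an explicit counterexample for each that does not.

Only the forward implication holds.

(⇒) If 56 ∣ s, write s = 56q. Since 56 = 4·14, s = 14·(4q), so 14 ∣ s; and since 56 = 14·4, s = 4·(14q), so 4 ∣ s.

(⇐) This fails: take s = 28. Both 14 ∣ 28 and 4 ∣ 28, yet 28 is not a multiple of 56 (since 28 = 0·56 + 28), so 56 ∤ 28.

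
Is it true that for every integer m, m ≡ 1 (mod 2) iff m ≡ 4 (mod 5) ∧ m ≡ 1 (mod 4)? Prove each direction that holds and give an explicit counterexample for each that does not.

[⇒] This fails: m = 1 gives 1 ≡ 1 (mod 2) but 1 ≡ 1 (mod 5), so the conjunction on the right does not hold.

[⇐] Conversely, if m ≡ 4 (mod 5) and m ≡ 1 (mod 4), then by the Chinese remainder theorem m ≡ 9 (mod 20). Since 9 ≡ 1 (mod 2) and 2 ∣ 20, we get m ≡ 1 (mod 2).

Only the converse holds.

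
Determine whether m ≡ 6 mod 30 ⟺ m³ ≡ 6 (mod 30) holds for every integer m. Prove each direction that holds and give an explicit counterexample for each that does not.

Both directions hold.

[⇒] Suppose m ≡ 6 mod 30. Write m = 30j + 6. Then (30j + 6)³ = 27000j³ + 16200j² + 3240j + 216 = 30(900j³ + 540j² + 108j + 7) + 6, so m³ ≡ 6 (mod 30).

[⇐] Conversely, suppose m³ ≡ 6 (mod 30). The only residue r in {0, …, 29} with r³ ≡ 6 (mod 30) is r = 6, so m ≡ 6 (mod 30).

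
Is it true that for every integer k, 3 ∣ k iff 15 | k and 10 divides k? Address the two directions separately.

[⇒] This fails: take k = 3. Certainly 3 ∣ 3, but 15 ∤ 3.

[⇐] Suppose 15 ∣ k and 10 ∣ k. Any common multiple of 15 and 10 is a multiple of their lcm; here lcm(15, 10) = 15·10/gcd(15, 10) = 150/5 = 30, so 30 ∣ k. Since 3 ∣ 30, it follows that 3 ∣ k.

Only the reverse direction holds.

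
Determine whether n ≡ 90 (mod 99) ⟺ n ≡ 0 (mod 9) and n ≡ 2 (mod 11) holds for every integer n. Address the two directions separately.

Both directions hold; the statement is true.

(→) Suppose n ≡ 90 (mod 99); write n = 99j + 90. Since 9 ∣ 99, reducing mod 9 gives n ≡ 90 ≡ 0 (mod 9); since 11 ∣ 99, reducing mod 11 gives n ≡ 90 ≡ 2 (mod 11).

(←) Conversely, if n ≡ 0 (mod 9) and n ≡ 2 (mod 11), then by the Chinese remainder theorem n ≡ 90 (mod 99). This is exactly n ≡ 90 (mod 99).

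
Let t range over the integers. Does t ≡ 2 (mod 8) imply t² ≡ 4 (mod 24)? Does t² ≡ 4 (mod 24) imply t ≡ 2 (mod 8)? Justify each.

(⇒) fails and (⇐) fails.

[⇒] This fails: take t = 18. Then 18 ≡ 2 (mod 8), but 18² = 324 ≡ 12 (mod 24), not 4.

[⇐] This fails: take t = 14. Then 14² = 196 ≡ 4 (mod 24), yet 14 ≡ 6 (mod 8), not 2.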